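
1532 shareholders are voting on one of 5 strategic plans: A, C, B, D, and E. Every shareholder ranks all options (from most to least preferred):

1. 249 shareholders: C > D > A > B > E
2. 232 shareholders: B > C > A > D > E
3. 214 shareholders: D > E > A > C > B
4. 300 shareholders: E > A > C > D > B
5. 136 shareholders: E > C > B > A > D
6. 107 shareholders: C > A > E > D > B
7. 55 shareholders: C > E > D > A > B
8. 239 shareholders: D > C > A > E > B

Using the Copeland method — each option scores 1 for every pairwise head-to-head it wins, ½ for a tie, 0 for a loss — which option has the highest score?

C

A: beats B, D, and E; loses to C → score 3.
C: beats A, B, D, and E → score 4.
B: loses to A, C, D, and E → score 0.
D: beats B and E; loses to A and C → score 2.
E: beats B; loses to A, C, and D → score 1.
C has the best pairwise record.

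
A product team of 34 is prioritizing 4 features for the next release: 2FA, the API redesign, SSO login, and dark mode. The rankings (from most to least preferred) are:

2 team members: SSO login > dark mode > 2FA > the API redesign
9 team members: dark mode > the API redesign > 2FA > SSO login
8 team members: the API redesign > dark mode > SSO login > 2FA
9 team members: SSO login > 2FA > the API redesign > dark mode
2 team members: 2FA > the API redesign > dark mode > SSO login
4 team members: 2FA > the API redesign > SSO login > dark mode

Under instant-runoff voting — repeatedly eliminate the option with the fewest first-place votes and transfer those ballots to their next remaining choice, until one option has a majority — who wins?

Round 1: 2FA 6, the API redesign 8, SSO login 11, dark mode 9. Eliminate 2FA.
Round 2: the API redesign 14, SSO login 11, dark mode 9. Eliminate dark mode.
Round 3: the API redesign 23, SSO login 11. The API redesign has a majority.

the API redesign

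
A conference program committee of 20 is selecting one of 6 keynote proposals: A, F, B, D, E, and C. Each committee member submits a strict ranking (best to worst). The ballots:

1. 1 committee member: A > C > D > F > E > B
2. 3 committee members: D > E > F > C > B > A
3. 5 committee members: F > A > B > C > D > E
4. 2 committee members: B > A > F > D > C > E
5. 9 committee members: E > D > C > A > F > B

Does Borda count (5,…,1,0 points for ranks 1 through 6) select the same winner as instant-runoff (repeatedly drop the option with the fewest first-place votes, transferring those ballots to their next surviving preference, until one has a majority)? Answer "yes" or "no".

no

Borda — scores: A 51, F 51, B 28, D 63, E 58, C 49. Winner: D.
Instant-runoff — R1 A 1, F 5, B 2, D 3, E 9, C 0 (C out); R2 A 1, F 5, B 2, D 3, E 9 (A out); R3 F 5, B 2, D 4, E 9 (B out); R4 F 7, D 4, E 9 (D out); R5 F 8, E 12 (E winner). Winner: E.
The two methods disagree.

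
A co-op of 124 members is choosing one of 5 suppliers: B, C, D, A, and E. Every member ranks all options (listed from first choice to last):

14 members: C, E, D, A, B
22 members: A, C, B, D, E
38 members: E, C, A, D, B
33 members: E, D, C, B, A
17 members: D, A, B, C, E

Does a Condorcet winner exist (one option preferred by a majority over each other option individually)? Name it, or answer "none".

E vs B: 85–39 for E.
E vs C: 71–53 for E.
E vs D: 85–39 for E.
E vs A: 85–39 for E.
E beats every other option head-to-head.

E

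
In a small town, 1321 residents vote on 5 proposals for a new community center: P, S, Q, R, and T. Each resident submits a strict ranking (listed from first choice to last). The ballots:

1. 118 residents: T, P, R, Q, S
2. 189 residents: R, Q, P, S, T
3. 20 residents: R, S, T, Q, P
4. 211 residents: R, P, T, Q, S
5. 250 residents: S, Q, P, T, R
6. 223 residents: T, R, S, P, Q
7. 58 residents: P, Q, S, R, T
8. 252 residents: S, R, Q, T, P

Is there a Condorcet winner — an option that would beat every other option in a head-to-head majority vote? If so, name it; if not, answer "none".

R

R vs P: 895–426 for R.
R vs S: 761–560 for R.
R vs Q: 1013–308 for R.
R vs T: 730–591 for R.
R beats every other option head-to-head.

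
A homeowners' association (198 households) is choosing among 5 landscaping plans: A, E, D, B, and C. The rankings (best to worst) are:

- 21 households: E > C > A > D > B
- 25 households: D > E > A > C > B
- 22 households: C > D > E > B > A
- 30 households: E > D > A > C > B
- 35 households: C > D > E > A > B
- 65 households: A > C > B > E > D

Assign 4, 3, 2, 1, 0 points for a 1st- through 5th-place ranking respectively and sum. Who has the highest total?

C

A: 21·2 + 25·2 + 22·0 + 30·2 + 35·1 + 65·4 = 447
E: 21·4 + 25·3 + 22·2 + 30·4 + 35·2 + 65·1 = 458
D: 21·1 + 25·4 + 22·3 + 30·3 + 35·3 + 65·0 = 382
B: 21·0 + 25·0 + 22·1 + 30·0 + 35·0 + 65·2 = 152
C: 21·3 + 25·1 + 22·4 + 30·1 + 35·4 + 65·3 = 541
C has the highest Borda score (541).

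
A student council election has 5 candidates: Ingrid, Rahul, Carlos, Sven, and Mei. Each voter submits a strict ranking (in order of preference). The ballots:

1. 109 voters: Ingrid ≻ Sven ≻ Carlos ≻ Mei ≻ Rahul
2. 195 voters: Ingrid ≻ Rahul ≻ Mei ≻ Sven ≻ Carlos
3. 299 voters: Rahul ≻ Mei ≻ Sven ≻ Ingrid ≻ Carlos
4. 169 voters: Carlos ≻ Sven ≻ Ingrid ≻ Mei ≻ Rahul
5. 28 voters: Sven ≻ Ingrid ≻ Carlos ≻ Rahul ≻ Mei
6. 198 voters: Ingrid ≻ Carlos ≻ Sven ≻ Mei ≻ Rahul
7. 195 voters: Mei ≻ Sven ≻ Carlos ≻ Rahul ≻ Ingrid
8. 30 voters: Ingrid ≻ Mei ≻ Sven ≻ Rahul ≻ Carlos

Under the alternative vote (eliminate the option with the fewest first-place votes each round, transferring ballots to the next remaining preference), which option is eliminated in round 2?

Round 1: Ingrid 532, Rahul 299, Carlos 169, Sven 28, Mei 195. Eliminate Sven.
Round 2: Ingrid 560, Rahul 299, Carlos 169, Mei 195. Eliminate Carlos.

Carlos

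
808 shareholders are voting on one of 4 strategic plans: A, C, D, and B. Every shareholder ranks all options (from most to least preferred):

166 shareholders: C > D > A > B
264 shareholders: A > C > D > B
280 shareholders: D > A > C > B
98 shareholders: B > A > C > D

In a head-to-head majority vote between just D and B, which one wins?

Voters preferring D to B: 710; preferring B to D: 98.
D wins the head-to-head.

D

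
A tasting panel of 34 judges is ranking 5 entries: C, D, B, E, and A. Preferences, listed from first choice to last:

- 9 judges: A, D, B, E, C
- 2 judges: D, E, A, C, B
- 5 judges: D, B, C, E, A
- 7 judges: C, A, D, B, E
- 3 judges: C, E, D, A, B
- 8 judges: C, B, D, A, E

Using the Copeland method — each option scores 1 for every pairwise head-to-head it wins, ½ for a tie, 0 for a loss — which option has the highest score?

C: beats D, B, E, and A → score 4.
D: beats B, E, and A; loses to C → score 3.
B: beats E; loses to C, D, and A → score 1.
E: loses to C, D, B, and A → score 0.
A: beats B and E; loses to C and D → score 2.
C has the best pairwise record.

C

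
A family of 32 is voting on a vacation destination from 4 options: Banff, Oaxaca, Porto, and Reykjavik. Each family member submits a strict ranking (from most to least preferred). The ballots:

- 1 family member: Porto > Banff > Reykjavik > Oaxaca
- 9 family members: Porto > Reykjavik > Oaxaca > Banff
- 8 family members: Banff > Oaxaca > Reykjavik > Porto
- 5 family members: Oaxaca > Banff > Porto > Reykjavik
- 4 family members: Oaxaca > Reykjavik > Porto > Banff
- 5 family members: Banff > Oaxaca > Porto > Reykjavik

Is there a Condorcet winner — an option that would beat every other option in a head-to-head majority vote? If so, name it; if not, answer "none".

Oaxaca vs Banff: 18–14 for Oaxaca.
Oaxaca vs Porto: 22–10 for Oaxaca.
Oaxaca vs Reykjavik: 22–10 for Oaxaca.
Oaxaca beats every other option head-to-head.

Oaxaca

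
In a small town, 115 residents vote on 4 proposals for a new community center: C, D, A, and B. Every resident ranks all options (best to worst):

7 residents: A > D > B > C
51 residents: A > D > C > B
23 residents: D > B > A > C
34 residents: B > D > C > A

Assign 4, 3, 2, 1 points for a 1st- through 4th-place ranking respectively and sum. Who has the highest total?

D

C: 7·1 + 51·2 + 23·1 + 34·2 = 200
D: 7·3 + 51·3 + 23·4 + 34·3 = 368
A: 7·4 + 51·4 + 23·2 + 34·1 = 312
B: 7·2 + 51·1 + 23·3 + 34·4 = 270
D has the highest Borda score (368).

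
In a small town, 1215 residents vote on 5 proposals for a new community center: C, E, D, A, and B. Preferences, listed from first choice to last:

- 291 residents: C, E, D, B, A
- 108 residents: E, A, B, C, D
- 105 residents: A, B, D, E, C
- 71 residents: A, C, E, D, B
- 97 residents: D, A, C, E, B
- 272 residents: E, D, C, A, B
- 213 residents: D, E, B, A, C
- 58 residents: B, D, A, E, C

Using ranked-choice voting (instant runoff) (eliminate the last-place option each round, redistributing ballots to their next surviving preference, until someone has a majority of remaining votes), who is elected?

E

Round 1: C 291, E 380, D 310, A 176, B 58. Eliminate B.
Round 2: C 291, E 380, D 368, A 176. Eliminate A.
Round 3: C 362, E 380, D 473. Eliminate C.
Round 4: E 742, D 473. E has a majority.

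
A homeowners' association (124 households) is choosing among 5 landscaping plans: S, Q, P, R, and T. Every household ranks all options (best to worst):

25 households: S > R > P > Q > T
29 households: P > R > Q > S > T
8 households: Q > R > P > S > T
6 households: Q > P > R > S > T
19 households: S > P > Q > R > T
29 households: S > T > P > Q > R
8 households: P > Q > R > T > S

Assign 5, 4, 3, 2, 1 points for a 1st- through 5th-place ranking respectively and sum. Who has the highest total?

P

S: 25·5 + 29·2 + 8·2 + 6·2 + 19·5 + 29·5 + 8·1 = 459
Q: 25·2 + 29·3 + 8·5 + 6·5 + 19·3 + 29·2 + 8·4 = 354
P: 25·3 + 29·5 + 8·3 + 6·4 + 19·4 + 29·3 + 8·5 = 471
R: 25·4 + 29·4 + 8·4 + 6·3 + 19·2 + 29·1 + 8·3 = 357
T: 25·1 + 29·1 + 8·1 + 6·1 + 19·1 + 29·4 + 8·2 = 219
P has the highest Borda score (471).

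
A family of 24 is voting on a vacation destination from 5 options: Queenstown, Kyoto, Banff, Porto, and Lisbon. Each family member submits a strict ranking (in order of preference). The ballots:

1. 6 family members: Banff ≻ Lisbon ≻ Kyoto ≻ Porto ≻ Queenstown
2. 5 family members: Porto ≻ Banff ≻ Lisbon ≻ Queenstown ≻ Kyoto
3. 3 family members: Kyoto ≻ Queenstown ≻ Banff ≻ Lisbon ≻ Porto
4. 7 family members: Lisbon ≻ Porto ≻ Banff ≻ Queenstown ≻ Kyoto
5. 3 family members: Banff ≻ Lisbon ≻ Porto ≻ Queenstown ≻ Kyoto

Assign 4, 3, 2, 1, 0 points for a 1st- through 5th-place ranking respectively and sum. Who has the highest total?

Banff

Queenstown: 6·0 + 5·1 + 3·3 + 7·1 + 3·1 = 24
Kyoto: 6·2 + 5·0 + 3·4 + 7·0 + 3·0 = 24
Banff: 6·4 + 5·3 + 3·2 + 7·2 + 3·4 = 71
Porto: 6·1 + 5·4 + 3·0 + 7·3 + 3·2 = 53
Lisbon: 6·3 + 5·2 + 3·1 + 7·4 + 3·3 = 68
Banff has the highest Borda score (71).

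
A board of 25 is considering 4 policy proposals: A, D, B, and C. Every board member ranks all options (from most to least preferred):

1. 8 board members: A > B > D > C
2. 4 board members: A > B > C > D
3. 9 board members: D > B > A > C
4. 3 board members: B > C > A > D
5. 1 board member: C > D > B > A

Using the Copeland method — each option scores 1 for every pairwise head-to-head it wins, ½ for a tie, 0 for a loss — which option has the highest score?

B

A: beats D and C; loses to B → score 2.
D: beats C; loses to A and B → score 1.
B: beats A, D, and C → score 3.
C: loses to A, D, and B → score 0.
B has the best pairwise record.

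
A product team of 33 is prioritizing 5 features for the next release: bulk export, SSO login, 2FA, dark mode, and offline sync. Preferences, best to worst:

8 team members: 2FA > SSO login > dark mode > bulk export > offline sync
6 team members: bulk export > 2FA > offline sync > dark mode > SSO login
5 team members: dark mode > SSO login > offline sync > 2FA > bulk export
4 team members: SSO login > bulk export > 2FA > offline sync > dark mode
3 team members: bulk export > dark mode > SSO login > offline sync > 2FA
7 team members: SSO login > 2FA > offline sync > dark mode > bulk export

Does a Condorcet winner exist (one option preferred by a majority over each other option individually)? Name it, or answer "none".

SSO login vs bulk export: 24–9 for SSO login.
SSO login vs 2FA: 19–14 for SSO login.
SSO login vs dark mode: 19–14 for SSO login.
SSO login vs offline sync: 27–6 for SSO login.
SSO login beats every other option head-to-head.

SSO login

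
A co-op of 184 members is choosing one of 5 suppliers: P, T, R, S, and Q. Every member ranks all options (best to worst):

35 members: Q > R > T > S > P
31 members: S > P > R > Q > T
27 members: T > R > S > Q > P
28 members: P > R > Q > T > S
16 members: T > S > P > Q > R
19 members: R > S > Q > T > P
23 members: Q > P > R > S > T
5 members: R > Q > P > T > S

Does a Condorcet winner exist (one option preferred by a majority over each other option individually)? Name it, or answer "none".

none

Checking pairwise contests:
T beats P 97–87.
R beats T 141–43.
P beats R 98–86.
T beats S 111–73.
R beats Q 110–74.
Every option loses at least one head-to-head, so there is no Condorcet winner.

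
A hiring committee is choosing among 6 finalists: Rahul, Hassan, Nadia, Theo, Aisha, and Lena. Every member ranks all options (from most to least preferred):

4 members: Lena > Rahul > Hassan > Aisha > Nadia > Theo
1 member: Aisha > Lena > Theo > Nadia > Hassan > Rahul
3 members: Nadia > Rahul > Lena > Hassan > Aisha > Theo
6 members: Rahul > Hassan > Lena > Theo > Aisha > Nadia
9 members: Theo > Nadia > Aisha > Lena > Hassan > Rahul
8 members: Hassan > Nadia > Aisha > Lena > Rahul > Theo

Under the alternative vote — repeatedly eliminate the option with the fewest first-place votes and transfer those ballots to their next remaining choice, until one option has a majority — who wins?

Rahul

Round 1: Rahul 6, Hassan 8, Nadia 3, Theo 9, Aisha 1, Lena 4. Eliminate Aisha.
Round 2: Rahul 6, Hassan 8, Nadia 3, Theo 9, Lena 5. Eliminate Nadia.
Round 3: Rahul 9, Hassan 8, Theo 9, Lena 5. Eliminate Lena.
Round 4: Rahul 13, Hassan 8, Theo 10. Eliminate Hassan.
Round 5: Rahul 21, Theo 10. Rahul has a majority.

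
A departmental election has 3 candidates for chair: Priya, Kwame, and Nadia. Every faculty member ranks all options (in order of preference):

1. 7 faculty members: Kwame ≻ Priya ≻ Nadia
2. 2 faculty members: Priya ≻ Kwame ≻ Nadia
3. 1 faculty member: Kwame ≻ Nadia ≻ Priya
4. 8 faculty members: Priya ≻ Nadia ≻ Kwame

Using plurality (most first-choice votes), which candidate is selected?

Priya

First-place votes: Priya 10, Kwame 8, Nadia 0.
Priya has the most first-place votes.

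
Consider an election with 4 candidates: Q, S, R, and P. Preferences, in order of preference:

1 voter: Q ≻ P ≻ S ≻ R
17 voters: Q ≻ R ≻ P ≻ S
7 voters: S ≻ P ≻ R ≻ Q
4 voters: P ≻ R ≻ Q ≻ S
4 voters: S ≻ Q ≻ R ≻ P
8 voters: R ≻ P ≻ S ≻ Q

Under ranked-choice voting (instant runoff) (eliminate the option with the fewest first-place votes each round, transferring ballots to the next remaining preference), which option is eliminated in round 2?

S

Round 1: Q 18, S 11, R 8, P 4. Eliminate P.
Round 2: Q 18, S 11, R 12. Eliminate S.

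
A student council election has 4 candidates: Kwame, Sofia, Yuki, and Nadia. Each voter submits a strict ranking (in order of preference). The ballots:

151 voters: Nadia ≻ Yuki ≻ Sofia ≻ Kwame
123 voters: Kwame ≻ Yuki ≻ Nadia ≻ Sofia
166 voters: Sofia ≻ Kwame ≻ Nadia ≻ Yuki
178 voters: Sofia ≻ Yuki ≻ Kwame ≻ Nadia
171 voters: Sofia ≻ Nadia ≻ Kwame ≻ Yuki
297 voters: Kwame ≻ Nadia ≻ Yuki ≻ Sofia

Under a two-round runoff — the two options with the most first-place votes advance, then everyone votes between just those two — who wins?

Sofia

Round 1 first-place votes: Kwame 420, Sofia 515, Yuki 0, Nadia 151.
Sofia and Kwame advance.
Runoff: Sofia is preferred to Kwame by 666 voters; Kwame by 420.
Sofia wins the runoff.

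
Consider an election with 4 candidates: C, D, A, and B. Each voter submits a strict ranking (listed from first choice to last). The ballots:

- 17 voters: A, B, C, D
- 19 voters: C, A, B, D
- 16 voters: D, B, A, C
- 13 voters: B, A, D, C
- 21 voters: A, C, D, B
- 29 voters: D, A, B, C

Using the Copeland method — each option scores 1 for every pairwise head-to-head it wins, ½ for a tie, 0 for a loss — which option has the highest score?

C: loses to D, A, and B → score 0.
D: beats C and B; loses to A → score 2.
A: beats C, D, and B → score 3.
B: beats C; loses to D and A → score 1.
A has the best pairwise record.

A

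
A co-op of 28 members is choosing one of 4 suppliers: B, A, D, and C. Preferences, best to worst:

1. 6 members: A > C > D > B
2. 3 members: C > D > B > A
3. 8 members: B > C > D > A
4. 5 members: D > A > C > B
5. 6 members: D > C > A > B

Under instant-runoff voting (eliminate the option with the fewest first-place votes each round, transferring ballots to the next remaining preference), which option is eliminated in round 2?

A

Round 1: B 8, A 6, D 11, C 3. Eliminate C.
Round 2: B 8, A 6, D 14. Eliminate A.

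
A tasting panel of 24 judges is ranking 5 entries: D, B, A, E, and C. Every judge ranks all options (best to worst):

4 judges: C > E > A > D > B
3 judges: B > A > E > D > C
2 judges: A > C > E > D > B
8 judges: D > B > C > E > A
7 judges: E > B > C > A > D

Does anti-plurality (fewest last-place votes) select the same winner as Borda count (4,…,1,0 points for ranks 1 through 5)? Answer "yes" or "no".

Anti-plurality — last-place votes: D 7, B 6, A 8, E 0, C 3. Winner: E.
Borda — scores: D 41, B 57, A 32, E 58, C 52. Winner: E.
The two methods agree.

yes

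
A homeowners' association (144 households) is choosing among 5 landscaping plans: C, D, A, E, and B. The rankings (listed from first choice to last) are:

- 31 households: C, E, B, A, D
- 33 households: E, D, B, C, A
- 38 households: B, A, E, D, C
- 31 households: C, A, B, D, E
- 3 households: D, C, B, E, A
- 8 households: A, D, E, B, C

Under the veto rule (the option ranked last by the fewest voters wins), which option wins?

B

Last-place votes: C 46, D 31, A 36, E 31, B 0.
B is ranked last by the fewest voters, so B wins.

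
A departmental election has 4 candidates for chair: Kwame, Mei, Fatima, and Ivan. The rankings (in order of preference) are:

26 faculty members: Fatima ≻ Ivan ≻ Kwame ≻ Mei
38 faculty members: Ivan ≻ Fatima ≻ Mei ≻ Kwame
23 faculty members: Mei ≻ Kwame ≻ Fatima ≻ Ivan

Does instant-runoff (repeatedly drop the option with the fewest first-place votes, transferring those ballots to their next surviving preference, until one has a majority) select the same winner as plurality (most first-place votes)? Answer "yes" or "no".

Instant-runoff — R1 Kwame 0, Mei 23, Fatima 26, Ivan 38 (Kwame out); R2 Mei 23, Fatima 26, Ivan 38 (Mei out); R3 Fatima 49, Ivan 38 (Fatima winner). Winner: Fatima.
Plurality — first-place votes: Kwame 0, Mei 23, Fatima 26, Ivan 38. Winner: Ivan.
The two methods disagree.

no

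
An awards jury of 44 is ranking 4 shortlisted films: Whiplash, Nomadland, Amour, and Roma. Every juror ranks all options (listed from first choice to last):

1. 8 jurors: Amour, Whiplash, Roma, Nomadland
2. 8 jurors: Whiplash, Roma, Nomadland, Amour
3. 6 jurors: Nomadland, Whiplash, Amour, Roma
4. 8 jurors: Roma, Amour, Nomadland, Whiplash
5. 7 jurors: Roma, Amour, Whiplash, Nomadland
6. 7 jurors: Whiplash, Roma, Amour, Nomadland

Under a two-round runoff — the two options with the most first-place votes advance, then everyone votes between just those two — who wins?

Whiplash

Round 1 first-place votes: Whiplash 15, Nomadland 6, Amour 8, Roma 15.
Roma and Whiplash advance.
Runoff: Roma is preferred to Whiplash by 15 voters; Whiplash by 29.
Whiplash wins the runoff.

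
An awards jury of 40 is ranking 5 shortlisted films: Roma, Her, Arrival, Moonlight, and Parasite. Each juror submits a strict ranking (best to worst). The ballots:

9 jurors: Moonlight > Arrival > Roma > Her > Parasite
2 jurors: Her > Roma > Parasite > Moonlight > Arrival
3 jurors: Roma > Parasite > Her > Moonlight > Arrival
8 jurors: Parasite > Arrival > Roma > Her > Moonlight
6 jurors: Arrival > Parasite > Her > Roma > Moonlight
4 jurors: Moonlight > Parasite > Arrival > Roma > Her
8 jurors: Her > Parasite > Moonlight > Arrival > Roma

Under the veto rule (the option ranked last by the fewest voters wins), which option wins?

Last-place votes: Roma 8, Her 4, Arrival 5, Moonlight 14, Parasite 9.
Her is ranked last by the fewest voters, so Her wins.

Her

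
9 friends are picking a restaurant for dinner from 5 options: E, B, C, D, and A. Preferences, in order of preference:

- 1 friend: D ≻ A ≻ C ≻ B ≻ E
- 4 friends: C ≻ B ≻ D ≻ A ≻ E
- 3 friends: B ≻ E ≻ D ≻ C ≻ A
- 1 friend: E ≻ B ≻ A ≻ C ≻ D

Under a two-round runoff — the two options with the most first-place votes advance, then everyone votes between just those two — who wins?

C

Round 1 first-place votes: E 1, B 3, C 4, D 1, A 0.
C and B advance.
Runoff: C is preferred to B by 5 voters; B by 4.
C wins the runoff.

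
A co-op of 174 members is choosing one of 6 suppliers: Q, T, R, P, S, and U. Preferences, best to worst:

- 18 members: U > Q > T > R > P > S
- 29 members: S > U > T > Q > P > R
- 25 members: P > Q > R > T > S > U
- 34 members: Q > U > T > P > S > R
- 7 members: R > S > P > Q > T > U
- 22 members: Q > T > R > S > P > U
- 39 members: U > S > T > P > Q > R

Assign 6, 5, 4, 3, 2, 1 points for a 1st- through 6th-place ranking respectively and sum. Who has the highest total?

Q

Q: 18·5 + 29·3 + 25·5 + 34·6 + 7·3 + 22·6 + 39·2 = 737
T: 18·4 + 29·4 + 25·3 + 34·4 + 7·2 + 22·5 + 39·4 = 679
R: 18·3 + 29·1 + 25·4 + 34·1 + 7·6 + 22·4 + 39·1 = 386
P: 18·2 + 29·2 + 25·6 + 34·3 + 7·4 + 22·2 + 39·3 = 535
S: 18·1 + 29·6 + 25·2 + 34·2 + 7·5 + 22·3 + 39·5 = 606
U: 18·6 + 29·5 + 25·1 + 34·5 + 7·1 + 22·1 + 39·6 = 711
Q has the highest Borda score (737).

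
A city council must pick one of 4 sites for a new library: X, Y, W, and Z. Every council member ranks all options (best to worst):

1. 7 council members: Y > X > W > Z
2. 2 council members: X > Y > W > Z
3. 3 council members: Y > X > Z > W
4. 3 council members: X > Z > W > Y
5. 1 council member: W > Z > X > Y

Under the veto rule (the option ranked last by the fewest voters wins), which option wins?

X

Last-place votes: X 0, Y 4, W 3, Z 9.
X is ranked last by the fewest voters, so X wins.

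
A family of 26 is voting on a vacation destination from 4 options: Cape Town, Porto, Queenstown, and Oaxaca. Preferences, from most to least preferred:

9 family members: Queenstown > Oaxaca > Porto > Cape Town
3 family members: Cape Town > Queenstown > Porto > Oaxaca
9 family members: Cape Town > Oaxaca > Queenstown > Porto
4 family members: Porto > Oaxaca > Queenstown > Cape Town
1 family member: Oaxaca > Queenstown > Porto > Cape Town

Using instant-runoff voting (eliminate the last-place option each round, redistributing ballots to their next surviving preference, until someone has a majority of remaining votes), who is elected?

Queenstown

Round 1: Cape Town 12, Porto 4, Queenstown 9, Oaxaca 1. Eliminate Oaxaca.
Round 2: Cape Town 12, Porto 4, Queenstown 10. Eliminate Porto.
Round 3: Cape Town 12, Queenstown 14. Queenstown has a majority.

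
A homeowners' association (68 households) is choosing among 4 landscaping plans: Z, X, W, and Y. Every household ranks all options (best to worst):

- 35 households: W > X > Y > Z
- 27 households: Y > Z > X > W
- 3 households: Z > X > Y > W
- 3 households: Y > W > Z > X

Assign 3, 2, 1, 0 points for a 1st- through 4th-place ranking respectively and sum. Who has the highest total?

Z: 35·0 + 27·2 + 3·3 + 3·1 = 66
X: 35·2 + 27·1 + 3·2 + 3·0 = 103
W: 35·3 + 27·0 + 3·0 + 3·2 = 111
Y: 35·1 + 27·3 + 3·1 + 3·3 = 128
Y has the highest Borda score (128).

Y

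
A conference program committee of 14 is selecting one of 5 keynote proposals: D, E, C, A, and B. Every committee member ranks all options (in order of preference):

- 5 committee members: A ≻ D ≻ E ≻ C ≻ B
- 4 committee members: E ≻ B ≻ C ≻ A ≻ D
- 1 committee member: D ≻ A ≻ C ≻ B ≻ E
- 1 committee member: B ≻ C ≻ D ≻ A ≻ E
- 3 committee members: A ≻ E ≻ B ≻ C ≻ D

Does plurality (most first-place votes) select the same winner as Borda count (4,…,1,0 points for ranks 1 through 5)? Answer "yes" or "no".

Plurality — first-place votes: D 1, E 4, C 0, A 8, B 1. Winner: A.
Borda — scores: D 21, E 35, C 21, A 40, B 23. Winner: A.
The two methods agree.

yes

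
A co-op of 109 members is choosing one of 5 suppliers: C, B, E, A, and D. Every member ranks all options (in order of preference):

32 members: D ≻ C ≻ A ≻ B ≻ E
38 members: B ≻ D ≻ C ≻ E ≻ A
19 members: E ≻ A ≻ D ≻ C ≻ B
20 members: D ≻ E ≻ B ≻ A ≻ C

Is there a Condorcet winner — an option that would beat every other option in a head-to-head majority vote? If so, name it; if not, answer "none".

D

D vs C: 109–0 for D.
D vs B: 71–38 for D.
D vs E: 90–19 for D.
D vs A: 90–19 for D.
D beats every other option head-to-head.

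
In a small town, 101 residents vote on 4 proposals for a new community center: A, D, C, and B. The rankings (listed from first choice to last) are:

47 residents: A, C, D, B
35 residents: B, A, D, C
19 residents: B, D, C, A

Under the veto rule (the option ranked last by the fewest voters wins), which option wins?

Last-place votes: A 19, D 0, C 35, B 47.
D is ranked last by the fewest voters, so D wins.

D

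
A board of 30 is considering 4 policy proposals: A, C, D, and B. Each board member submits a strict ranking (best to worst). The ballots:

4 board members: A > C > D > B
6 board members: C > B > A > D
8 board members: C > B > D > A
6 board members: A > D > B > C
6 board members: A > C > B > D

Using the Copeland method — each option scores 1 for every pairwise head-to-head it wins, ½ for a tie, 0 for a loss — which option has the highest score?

A

A: beats C, D, and B → score 3.
C: beats D and B; loses to A → score 2.
D: loses to A, C, and B → score 0.
B: beats D; loses to A and C → score 1.
A has the best pairwise record.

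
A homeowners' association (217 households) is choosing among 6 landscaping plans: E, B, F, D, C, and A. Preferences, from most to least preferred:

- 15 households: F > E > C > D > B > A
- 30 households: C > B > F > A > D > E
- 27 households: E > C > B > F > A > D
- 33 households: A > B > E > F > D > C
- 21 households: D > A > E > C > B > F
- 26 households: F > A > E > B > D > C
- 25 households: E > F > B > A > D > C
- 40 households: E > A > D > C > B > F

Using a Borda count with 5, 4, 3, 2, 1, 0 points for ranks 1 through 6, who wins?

E: 15·4 + 30·0 + 27·5 + 33·3 + 21·3 + 26·3 + 25·5 + 40·5 = 760
B: 15·1 + 30·4 + 27·3 + 33·4 + 21·1 + 26·2 + 25·3 + 40·1 = 536
F: 15·5 + 30·3 + 27·2 + 33·2 + 21·0 + 26·5 + 25·4 + 40·0 = 515
D: 15·2 + 30·1 + 27·0 + 33·1 + 21·5 + 26·1 + 25·1 + 40·3 = 369
C: 15·3 + 30·5 + 27·4 + 33·0 + 21·2 + 26·0 + 25·0 + 40·2 = 425
A: 15·0 + 30·2 + 27·1 + 33·5 + 21·4 + 26·4 + 25·2 + 40·4 = 650
E has the highest Borda score (760).

E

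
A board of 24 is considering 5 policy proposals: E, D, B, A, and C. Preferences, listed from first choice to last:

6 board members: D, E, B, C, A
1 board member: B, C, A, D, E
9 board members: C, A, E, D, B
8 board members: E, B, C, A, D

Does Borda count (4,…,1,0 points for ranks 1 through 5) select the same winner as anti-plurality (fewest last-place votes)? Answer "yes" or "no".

Borda — scores: E 68, D 34, B 40, A 37, C 61. Winner: E.
Anti-plurality — last-place votes: E 1, D 8, B 9, A 6, C 0. Winner: C.
The two methods disagree.

no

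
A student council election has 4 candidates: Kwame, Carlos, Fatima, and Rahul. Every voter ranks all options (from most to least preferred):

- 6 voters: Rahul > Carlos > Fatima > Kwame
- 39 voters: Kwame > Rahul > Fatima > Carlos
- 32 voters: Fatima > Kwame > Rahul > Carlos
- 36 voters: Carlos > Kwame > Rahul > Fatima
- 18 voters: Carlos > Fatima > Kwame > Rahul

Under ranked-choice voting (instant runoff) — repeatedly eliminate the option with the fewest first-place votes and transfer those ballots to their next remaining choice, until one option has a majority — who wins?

Kwame

Round 1: Kwame 39, Carlos 54, Fatima 32, Rahul 6. Eliminate Rahul.
Round 2: Kwame 39, Carlos 60, Fatima 32. Eliminate Fatima.
Round 3: Kwame 71, Carlos 60. Kwame has a majority.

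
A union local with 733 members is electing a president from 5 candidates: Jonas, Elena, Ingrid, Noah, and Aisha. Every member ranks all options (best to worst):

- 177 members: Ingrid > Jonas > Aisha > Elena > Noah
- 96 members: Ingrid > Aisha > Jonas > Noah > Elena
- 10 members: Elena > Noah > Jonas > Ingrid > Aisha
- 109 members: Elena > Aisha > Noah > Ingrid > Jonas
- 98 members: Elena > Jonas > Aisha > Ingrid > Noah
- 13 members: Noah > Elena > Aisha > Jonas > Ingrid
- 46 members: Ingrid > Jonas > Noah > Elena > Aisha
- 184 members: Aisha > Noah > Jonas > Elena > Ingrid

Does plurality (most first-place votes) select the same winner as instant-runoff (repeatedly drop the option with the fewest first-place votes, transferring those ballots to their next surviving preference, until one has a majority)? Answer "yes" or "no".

Plurality — first-place votes: Jonas 0, Elena 217, Ingrid 319, Noah 13, Aisha 184. Winner: Ingrid.
Instant-runoff — R1 Jonas 0, Elena 217, Ingrid 319, Noah 13, Aisha 184 (Jonas out); R2 Elena 217, Ingrid 319, Noah 13, Aisha 184 (Noah out); R3 Elena 230, Ingrid 319, Aisha 184 (Aisha out); R4 Elena 414, Ingrid 319 (Elena winner). Winner: Elena.
The two methods disagree.

no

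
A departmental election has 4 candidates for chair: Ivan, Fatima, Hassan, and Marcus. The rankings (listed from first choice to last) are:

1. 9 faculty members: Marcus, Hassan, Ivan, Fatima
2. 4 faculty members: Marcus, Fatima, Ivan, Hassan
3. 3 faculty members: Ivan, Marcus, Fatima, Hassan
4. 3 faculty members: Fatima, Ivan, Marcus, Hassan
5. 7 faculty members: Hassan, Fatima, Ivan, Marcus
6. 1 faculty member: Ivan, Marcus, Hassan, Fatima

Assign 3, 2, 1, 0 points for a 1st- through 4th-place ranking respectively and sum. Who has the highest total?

Ivan: 9·1 + 4·1 + 3·3 + 3·2 + 7·1 + 1·3 = 38
Fatima: 9·0 + 4·2 + 3·1 + 3·3 + 7·2 + 1·0 = 34
Hassan: 9·2 + 4·0 + 3·0 + 3·0 + 7·3 + 1·1 = 40
Marcus: 9·3 + 4·3 + 3·2 + 3·1 + 7·0 + 1·2 = 50
Marcus has the highest Borda score (50).

Marcus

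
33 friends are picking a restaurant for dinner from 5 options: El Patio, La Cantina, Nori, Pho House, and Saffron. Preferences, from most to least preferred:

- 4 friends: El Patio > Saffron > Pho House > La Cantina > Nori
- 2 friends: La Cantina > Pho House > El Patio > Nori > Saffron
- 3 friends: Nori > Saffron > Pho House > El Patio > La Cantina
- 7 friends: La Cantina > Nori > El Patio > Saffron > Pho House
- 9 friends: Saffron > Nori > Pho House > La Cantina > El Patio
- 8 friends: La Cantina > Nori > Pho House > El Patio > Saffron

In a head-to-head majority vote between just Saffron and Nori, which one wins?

Nori

Voters preferring Saffron to Nori: 13; preferring Nori to Saffron: 20.
Nori wins the head-to-head.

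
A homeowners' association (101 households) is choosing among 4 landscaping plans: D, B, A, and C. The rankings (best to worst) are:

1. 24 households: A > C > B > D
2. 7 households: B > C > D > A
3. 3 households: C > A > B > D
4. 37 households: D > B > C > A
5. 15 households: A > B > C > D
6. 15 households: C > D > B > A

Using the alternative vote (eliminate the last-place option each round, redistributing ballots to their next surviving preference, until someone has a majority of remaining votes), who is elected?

D

Round 1: D 37, B 7, A 39, C 18. Eliminate B.
Round 2: D 37, A 39, C 25. Eliminate C.
Round 3: D 59, A 42. D has a majority.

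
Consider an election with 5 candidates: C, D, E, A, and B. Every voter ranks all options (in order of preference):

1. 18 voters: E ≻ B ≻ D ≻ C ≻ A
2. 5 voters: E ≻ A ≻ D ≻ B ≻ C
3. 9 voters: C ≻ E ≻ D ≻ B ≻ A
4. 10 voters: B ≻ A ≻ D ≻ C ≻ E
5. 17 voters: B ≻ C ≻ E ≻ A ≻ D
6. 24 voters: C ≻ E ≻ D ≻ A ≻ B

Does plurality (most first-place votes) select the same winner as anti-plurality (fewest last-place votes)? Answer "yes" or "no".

yes

Plurality — first-place votes: C 33, D 0, E 23, A 0, B 27. Winner: C.
Anti-plurality — last-place votes: C 5, D 17, E 10, A 27, B 24. Winner: C.
The two methods agree.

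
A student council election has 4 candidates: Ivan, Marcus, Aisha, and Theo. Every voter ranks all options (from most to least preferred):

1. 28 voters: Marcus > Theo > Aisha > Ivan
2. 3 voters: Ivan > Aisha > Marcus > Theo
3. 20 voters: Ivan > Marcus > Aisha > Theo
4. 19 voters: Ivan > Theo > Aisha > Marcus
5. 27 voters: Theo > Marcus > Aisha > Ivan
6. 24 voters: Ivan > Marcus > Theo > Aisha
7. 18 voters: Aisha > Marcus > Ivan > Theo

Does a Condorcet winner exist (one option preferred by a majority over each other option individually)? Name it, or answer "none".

Marcus

Marcus vs Ivan: 73–66 for Marcus.
Marcus vs Aisha: 99–40 for Marcus.
Marcus vs Theo: 93–46 for Marcus.
Marcus beats every other option head-to-head.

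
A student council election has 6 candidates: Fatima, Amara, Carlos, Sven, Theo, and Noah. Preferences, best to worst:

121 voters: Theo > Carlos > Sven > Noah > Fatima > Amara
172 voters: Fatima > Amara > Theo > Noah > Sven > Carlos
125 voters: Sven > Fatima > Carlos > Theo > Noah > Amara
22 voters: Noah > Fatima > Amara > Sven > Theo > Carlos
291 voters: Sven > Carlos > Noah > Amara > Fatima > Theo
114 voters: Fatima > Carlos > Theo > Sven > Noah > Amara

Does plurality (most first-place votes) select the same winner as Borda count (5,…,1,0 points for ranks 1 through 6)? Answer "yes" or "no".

yes

Plurality — first-place votes: Fatima 286, Amara 0, Carlos 0, Sven 416, Theo 121, Noah 22. Winner: Sven.
Borda — scores: Fatima 2430, Amara 1336, Carlos 2479, Sven 2887, Theo 1735, Noah 1808. Winner: Sven.
The two methods agree.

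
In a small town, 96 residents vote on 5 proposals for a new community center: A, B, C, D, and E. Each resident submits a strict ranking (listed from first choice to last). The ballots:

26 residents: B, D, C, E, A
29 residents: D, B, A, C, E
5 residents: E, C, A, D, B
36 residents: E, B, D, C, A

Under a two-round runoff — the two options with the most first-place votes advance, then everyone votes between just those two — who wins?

Round 1 first-place votes: A 0, B 26, C 0, D 29, E 41.
E and D advance.
Runoff: E is preferred to D by 41 voters; D by 55.
D wins the runoff.

D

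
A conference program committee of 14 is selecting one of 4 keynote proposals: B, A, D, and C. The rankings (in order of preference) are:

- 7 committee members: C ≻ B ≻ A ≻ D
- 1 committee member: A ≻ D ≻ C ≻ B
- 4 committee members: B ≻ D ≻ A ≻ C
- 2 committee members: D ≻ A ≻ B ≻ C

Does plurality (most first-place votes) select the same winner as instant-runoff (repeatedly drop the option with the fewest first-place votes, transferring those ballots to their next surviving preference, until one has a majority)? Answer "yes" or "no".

Plurality — first-place votes: B 4, A 1, D 2, C 7. Winner: C.
Instant-runoff — R1 B 4, A 1, D 2, C 7 (A out); R2 B 4, D 3, C 7 (D out); R3 B 6, C 8 (C winner). Winner: C.
The two methods agree.

yes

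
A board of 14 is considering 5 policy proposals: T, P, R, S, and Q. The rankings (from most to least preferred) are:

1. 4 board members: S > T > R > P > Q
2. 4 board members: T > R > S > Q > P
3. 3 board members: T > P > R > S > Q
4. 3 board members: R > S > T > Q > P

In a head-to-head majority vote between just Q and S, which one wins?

Voters preferring Q to S: 0; preferring S to Q: 14.
S wins the head-to-head.

S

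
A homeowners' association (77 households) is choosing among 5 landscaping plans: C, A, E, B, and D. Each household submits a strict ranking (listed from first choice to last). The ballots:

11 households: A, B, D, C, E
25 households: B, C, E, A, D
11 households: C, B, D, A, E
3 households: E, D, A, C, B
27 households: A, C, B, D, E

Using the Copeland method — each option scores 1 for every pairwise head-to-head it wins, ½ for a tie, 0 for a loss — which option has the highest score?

A

C: beats E, B, and D; loses to A → score 3.
A: beats C, E, B, and D → score 4.
E: loses to C, A, B, and D → score 0.
B: beats E and D; loses to C and A → score 2.
D: beats E; loses to C, A, and B → score 1.
A has the best pairwise record.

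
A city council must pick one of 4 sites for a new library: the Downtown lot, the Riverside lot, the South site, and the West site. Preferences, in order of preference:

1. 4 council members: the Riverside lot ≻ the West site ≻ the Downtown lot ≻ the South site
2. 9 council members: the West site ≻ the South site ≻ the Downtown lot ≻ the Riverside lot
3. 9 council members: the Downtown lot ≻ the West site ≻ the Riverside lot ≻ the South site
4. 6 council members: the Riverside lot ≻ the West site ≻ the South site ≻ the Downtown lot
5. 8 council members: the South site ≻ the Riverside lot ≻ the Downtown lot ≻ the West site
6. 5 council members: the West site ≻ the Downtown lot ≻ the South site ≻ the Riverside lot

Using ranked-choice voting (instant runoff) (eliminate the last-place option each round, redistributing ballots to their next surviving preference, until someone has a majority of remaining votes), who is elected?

the West site

Round 1: the Downtown lot 9, the Riverside lot 10, the South site 8, the West site 14. Eliminate the South site.
Round 2: the Downtown lot 9, the Riverside lot 18, the West site 14. Eliminate the Downtown lot.
Round 3: the Riverside lot 18, the West site 23. The West site has a majority.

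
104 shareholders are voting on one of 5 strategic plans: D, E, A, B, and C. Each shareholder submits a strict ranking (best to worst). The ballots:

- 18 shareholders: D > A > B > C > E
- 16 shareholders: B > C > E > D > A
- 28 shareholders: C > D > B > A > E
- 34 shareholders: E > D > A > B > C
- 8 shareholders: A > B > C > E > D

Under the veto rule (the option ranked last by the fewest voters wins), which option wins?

Last-place votes: D 8, E 46, A 16, B 0, C 34.
B is ranked last by the fewest voters, so B wins.

B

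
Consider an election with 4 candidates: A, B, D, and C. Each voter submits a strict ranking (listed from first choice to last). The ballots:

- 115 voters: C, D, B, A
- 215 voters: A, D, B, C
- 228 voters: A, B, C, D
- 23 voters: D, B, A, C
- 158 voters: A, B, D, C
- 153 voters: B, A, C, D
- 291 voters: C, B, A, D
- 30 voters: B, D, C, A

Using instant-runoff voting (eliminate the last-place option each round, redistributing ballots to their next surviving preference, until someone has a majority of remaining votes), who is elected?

A

Round 1: A 601, B 183, D 23, C 406. Eliminate D.
Round 2: A 601, B 206, C 406. Eliminate B.
Round 3: A 777, C 436. A has a majority.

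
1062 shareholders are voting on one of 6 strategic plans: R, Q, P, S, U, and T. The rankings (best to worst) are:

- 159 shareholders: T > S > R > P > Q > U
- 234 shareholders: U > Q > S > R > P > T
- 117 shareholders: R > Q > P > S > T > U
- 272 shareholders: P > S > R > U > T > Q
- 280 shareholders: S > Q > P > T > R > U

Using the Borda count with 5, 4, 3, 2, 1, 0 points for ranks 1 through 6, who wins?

S

R: 159·3 + 234·2 + 117·5 + 272·3 + 280·1 = 2626
Q: 159·1 + 234·4 + 117·4 + 272·0 + 280·4 = 2683
P: 159·2 + 234·1 + 117·3 + 272·5 + 280·3 = 3103
S: 159·4 + 234·3 + 117·2 + 272·4 + 280·5 = 4060
U: 159·0 + 234·5 + 117·0 + 272·2 + 280·0 = 1714
T: 159·5 + 234·0 + 117·1 + 272·1 + 280·2 = 1744
S has the highest Borda score (4060).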